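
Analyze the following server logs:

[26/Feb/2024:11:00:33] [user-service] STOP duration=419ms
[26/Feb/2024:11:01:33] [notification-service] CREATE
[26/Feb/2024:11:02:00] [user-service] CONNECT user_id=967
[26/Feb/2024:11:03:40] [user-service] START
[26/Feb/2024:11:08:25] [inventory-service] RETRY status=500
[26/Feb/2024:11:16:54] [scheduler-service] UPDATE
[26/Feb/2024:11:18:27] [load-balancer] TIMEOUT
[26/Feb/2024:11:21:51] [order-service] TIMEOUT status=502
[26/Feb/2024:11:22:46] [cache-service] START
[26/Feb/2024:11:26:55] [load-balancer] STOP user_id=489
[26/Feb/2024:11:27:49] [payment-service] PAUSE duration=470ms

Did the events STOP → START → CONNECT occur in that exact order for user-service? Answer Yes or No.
No

To verify sequence order:

1. Find all events in sequence STOP → START → CONNECT for user-service
2. Extract their timestamps
3. Check if timestamps are in ascending order
4. Result: No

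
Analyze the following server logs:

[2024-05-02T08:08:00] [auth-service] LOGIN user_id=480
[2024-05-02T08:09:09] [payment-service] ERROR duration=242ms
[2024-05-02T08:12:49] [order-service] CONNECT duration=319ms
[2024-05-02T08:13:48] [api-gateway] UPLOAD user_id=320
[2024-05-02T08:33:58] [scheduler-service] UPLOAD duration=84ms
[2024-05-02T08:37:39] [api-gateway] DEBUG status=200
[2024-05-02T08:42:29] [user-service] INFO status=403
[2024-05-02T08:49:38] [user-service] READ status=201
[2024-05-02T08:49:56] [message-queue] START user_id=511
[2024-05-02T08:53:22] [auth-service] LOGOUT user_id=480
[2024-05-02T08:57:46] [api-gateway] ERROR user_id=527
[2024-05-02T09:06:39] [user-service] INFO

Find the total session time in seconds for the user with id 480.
2722

To calculate session duration:

1. Find LOGIN event for user_id=480: 2024-05-02T08:08:00
2. Find LOGOUT event for user_id=480: 2024-05-02T08:53:22
3. Session duration: 2024-05-02T08:53:22 - 2024-05-02T08:08:00 = 2722 seconds (45 minutes)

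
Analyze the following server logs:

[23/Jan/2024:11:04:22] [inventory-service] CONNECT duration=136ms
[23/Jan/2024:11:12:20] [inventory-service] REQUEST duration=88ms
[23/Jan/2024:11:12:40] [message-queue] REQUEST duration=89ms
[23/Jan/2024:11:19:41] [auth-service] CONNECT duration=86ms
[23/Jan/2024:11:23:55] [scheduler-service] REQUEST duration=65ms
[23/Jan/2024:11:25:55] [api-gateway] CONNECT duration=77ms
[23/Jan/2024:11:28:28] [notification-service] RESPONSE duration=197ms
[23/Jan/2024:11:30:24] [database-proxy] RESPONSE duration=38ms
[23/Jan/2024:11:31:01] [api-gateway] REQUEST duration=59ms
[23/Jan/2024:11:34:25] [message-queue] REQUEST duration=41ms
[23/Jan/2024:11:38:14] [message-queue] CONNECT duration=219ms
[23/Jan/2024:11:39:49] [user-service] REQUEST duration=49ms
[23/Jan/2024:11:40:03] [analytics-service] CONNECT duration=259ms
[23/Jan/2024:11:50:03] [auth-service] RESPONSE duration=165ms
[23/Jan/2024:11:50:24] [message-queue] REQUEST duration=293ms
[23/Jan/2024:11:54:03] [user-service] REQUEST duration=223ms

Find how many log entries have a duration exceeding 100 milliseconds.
7

To count timeouts:

1. Threshold: 100ms
2. Extract duration from each log entry
3. Count entries where duration > 100
4. Timeout count: 7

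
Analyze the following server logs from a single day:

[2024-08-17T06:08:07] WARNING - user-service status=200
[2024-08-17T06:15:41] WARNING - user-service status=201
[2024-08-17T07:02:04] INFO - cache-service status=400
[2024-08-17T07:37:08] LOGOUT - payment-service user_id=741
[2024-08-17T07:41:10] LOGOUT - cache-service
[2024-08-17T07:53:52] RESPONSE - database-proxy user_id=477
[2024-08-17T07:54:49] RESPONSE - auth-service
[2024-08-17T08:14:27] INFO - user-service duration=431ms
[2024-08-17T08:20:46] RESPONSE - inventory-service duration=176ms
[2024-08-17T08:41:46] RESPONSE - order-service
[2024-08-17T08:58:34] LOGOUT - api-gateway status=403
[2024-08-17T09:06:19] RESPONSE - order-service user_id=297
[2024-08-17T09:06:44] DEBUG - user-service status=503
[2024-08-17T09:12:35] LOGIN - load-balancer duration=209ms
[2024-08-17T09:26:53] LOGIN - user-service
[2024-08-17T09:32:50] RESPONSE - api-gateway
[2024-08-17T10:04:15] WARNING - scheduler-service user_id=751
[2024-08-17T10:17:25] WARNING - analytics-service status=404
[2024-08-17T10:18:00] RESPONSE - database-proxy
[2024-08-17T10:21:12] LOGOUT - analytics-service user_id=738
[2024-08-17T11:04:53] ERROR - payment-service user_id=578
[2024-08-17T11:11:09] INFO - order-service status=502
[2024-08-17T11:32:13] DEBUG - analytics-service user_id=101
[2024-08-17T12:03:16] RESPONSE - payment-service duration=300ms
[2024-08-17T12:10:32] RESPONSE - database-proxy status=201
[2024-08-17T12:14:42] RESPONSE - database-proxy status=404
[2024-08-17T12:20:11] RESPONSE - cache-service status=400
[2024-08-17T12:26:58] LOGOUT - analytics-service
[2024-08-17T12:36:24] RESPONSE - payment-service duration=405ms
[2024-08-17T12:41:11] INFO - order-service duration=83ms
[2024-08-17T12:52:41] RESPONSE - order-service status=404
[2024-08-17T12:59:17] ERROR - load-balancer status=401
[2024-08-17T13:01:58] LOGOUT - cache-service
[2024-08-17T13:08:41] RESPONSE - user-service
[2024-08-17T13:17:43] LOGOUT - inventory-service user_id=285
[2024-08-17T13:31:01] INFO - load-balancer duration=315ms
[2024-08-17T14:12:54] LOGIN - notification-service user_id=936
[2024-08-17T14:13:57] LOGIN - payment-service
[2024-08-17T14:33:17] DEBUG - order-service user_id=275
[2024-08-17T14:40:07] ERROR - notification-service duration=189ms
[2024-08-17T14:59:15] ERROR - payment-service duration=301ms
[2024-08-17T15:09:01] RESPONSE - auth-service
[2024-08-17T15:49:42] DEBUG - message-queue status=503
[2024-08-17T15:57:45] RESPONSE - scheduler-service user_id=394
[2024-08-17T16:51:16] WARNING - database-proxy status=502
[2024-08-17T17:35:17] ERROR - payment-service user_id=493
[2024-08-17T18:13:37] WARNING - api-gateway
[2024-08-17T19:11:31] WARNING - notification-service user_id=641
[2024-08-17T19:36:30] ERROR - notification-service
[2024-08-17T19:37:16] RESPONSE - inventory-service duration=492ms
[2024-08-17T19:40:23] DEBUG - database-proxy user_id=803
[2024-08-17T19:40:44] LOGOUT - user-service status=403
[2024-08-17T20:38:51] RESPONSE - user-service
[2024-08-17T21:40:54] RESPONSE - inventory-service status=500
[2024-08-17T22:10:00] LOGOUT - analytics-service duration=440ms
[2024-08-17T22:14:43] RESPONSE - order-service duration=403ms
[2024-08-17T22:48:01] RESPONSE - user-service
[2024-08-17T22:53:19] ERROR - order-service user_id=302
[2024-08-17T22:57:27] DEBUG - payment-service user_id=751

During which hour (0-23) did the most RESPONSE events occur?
12

To find the peak hour:

1. Group all RESPONSE events by hour
2. Count events in each hour
3. Find hour with maximum count
4. Peak hour: 12 (with 6 events)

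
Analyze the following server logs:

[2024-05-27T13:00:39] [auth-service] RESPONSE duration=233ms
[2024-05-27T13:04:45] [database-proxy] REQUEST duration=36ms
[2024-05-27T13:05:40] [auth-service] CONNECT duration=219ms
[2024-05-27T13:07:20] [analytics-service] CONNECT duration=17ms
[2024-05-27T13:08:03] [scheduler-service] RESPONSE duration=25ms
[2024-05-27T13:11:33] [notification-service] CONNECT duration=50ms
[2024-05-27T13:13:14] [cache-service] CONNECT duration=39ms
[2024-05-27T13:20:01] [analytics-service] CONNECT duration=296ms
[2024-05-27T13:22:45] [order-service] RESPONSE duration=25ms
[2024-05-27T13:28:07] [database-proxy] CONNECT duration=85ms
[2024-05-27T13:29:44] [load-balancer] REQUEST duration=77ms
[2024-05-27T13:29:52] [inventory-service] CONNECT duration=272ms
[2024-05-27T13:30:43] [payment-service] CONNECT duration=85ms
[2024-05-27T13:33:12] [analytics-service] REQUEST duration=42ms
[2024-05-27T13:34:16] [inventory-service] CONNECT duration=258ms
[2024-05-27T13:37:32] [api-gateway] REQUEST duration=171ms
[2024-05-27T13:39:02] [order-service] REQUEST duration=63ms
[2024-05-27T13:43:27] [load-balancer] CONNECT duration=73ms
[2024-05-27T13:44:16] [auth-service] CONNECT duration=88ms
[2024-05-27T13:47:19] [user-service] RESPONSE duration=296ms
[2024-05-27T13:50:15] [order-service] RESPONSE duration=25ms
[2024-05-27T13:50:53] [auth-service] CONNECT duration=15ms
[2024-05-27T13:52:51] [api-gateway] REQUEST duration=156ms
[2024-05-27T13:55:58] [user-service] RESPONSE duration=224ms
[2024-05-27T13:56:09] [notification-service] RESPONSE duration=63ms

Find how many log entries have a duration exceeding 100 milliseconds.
9

To count timeouts:

1. Threshold: 100ms
2. Extract duration from each log entry
3. Count entries where duration > 100
4. Timeout count: 9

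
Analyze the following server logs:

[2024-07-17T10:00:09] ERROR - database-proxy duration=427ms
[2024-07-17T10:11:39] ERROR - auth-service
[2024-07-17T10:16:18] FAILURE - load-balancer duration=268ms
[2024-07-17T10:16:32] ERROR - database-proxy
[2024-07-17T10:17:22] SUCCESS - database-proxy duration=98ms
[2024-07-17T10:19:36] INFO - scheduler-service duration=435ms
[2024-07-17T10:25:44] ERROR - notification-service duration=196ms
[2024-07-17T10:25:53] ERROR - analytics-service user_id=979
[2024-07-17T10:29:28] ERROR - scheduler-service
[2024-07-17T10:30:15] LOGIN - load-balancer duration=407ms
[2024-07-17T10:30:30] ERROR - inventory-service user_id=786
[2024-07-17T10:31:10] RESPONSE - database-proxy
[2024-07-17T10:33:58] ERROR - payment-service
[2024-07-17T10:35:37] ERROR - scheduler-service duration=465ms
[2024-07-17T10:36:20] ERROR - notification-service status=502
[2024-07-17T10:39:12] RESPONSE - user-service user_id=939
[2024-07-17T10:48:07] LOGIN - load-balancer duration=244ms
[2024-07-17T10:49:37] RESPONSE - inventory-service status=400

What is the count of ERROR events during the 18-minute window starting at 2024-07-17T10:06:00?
2

To count events in the time window:

1. Window boundaries: 2024-07-17T10:06:00 to 2024-07-17T10:24:00
2. Filter for ERROR events within this window
3. Count matching events: 2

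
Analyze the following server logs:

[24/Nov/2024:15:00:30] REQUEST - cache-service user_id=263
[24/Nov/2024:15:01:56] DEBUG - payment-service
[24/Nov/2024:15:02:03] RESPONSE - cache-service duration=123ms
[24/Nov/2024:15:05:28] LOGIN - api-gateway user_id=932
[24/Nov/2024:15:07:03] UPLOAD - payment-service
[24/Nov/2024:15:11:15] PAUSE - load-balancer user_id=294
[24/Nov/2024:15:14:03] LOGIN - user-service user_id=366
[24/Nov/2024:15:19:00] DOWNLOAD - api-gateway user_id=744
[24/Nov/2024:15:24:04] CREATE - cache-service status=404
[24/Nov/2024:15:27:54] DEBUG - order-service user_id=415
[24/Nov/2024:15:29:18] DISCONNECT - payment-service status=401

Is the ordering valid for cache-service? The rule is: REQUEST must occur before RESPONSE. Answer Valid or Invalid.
Valid

To validate ordering:

1. Required order: REQUEST → RESPONSE
2. Rule: REQUEST must occur before RESPONSE
3. Check actual order of events for cache-service
4. Result: Valid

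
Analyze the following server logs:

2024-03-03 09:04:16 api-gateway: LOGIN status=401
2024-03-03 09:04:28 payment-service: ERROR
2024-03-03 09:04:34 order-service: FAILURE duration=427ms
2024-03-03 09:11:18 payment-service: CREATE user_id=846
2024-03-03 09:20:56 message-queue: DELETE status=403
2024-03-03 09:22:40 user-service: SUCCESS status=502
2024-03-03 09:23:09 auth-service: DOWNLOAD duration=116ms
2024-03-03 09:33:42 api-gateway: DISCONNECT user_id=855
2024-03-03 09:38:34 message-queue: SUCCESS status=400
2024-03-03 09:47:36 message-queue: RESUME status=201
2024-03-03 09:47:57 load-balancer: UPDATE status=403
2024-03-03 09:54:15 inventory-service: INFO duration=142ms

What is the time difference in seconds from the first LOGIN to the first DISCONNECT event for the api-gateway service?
1766

To find the time between events:

1. Locate the first LOGIN event for api-gateway: 2024-03-03 09:04:16
2. Locate the first DISCONNECT event for api-gateway: 2024-03-03 09:33:42
3. Calculate the difference: 2024-03-03 09:33:42 - 2024-03-03 09:04:16 = 1766 seconds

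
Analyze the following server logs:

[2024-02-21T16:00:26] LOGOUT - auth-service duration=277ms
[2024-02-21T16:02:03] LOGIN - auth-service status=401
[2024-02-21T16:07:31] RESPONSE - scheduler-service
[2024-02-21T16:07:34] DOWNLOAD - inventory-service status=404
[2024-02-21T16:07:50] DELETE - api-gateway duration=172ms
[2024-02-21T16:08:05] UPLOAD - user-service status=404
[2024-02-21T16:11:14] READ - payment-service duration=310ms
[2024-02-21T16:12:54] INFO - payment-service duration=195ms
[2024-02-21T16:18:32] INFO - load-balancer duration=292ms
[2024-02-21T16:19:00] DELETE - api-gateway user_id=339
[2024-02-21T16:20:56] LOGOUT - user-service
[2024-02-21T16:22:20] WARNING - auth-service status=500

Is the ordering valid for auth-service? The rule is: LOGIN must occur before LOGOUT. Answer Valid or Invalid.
Invalid

To validate ordering:

1. Required order: LOGIN → LOGOUT
2. Rule: LOGIN must occur before LOGOUT
3. Check actual order of events for auth-service
4. Result: Invalid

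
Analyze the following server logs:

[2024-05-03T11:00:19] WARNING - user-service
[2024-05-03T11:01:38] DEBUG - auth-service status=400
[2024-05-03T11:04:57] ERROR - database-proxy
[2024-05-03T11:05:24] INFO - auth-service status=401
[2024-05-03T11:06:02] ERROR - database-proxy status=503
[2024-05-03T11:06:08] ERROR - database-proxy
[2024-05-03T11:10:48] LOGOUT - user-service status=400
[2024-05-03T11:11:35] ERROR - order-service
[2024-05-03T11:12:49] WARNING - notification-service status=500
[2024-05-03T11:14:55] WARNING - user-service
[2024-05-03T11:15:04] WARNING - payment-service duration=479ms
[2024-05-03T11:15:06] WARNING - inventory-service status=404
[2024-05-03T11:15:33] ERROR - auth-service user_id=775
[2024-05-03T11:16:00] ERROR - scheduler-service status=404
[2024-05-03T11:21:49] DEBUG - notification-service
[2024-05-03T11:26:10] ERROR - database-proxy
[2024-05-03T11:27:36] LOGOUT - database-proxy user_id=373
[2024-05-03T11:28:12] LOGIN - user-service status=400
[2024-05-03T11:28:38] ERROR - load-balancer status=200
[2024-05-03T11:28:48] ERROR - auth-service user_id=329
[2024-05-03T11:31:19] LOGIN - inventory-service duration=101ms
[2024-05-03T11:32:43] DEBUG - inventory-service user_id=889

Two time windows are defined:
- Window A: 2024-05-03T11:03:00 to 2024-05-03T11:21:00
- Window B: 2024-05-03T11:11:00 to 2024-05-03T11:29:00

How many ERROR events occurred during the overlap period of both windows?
3

To find overlap events:

1. Window A: 2024-05-03T11:03:00 to 2024-05-03T11:21:00
2. Window B: 2024-05-03T11:11:00 to 2024-05-03T11:29:00
3. Overlap period: 2024-05-03T11:11:00 to 2024-05-03T11:21:00
4. Count ERROR events in overlap: 3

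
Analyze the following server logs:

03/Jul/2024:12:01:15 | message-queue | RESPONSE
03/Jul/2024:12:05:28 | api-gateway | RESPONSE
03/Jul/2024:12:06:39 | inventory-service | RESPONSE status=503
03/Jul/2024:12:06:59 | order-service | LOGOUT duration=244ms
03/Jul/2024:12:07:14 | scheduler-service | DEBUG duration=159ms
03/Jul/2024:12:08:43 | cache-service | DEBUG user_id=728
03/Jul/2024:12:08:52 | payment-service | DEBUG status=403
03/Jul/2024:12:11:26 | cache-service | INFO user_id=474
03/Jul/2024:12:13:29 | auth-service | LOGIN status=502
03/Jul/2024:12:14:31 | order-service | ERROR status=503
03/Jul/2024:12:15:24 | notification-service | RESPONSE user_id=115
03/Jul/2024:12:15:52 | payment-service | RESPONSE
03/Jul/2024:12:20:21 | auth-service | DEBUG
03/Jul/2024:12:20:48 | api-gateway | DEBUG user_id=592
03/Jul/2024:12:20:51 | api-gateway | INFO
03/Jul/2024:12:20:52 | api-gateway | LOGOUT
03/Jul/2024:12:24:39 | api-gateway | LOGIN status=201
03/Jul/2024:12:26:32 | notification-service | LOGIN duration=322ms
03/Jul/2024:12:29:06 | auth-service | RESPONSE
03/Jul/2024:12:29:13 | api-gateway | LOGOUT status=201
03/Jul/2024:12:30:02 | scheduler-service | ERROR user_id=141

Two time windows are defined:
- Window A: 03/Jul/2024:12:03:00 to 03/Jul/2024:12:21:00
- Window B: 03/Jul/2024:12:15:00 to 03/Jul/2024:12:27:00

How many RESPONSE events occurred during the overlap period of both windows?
2

To find overlap events:

1. Window A: 03/Jul/2024:12:03:00 to 03/Jul/2024:12:21:00
2. Window B: 03/Jul/2024:12:15:00 to 03/Jul/2024:12:27:00
3. Overlap period: 03/Jul/2024:12:15:00 to 03/Jul/2024:12:21:00
4. Count RESPONSE events in overlap: 2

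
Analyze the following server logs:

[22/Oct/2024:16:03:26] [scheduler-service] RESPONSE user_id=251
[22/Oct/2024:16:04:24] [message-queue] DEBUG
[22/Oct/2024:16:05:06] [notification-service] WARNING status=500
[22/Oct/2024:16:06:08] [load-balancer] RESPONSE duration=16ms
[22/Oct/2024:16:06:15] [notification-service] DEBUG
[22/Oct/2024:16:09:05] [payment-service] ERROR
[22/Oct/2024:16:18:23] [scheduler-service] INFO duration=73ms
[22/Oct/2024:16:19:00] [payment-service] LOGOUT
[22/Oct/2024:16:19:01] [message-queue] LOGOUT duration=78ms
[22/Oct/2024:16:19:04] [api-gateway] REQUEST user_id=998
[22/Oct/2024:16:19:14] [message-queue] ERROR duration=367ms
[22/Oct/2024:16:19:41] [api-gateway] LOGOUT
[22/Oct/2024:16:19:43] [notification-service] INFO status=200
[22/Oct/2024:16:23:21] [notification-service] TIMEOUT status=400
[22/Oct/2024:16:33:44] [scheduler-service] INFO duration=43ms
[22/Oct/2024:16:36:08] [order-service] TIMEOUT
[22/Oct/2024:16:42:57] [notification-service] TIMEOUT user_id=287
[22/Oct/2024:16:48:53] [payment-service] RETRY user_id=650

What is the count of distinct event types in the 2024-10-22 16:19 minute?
4

To count unique event types:

1. Filter events in the minute starting at 2024-10-22 16:19
2. Extract event types from matching entries
3. Count unique types: 4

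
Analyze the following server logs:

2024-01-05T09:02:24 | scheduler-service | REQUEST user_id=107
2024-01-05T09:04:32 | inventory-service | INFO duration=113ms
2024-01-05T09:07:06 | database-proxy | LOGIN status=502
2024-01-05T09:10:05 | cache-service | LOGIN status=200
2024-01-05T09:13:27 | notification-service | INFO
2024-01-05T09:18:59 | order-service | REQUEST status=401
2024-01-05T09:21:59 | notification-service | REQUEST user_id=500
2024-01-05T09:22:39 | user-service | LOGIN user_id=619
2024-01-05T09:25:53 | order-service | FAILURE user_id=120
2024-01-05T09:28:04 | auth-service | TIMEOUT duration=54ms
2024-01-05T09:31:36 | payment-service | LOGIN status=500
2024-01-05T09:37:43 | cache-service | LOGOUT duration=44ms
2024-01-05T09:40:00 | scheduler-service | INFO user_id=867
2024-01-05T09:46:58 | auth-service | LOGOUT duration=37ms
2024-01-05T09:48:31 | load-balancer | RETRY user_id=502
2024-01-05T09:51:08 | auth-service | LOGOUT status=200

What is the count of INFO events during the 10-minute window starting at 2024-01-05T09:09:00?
1

To count events in the time window:

1. Window boundaries: 2024-01-05T09:09:00 to 2024-01-05T09:19:00
2. Filter for INFO events within this window
3. Count matching events: 1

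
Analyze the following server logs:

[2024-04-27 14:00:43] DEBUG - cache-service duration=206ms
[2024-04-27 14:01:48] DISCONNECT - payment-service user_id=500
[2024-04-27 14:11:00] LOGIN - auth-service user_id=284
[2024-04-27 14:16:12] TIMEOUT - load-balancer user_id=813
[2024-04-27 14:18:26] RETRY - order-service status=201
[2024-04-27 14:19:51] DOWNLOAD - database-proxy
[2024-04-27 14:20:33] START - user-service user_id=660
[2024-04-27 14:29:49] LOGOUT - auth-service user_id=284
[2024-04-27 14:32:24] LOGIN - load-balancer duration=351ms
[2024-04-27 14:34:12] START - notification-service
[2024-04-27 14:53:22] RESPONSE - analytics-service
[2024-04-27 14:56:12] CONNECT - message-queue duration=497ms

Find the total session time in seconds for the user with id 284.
1129

To calculate session duration:

1. Find LOGIN event for user_id=284: 2024-04-27 14:11:00
2. Find LOGOUT event for user_id=284: 2024-04-27 14:29:49
3. Session duration: 2024-04-27 14:29:49 - 2024-04-27 14:11:00 = 1129 seconds (18 minutes)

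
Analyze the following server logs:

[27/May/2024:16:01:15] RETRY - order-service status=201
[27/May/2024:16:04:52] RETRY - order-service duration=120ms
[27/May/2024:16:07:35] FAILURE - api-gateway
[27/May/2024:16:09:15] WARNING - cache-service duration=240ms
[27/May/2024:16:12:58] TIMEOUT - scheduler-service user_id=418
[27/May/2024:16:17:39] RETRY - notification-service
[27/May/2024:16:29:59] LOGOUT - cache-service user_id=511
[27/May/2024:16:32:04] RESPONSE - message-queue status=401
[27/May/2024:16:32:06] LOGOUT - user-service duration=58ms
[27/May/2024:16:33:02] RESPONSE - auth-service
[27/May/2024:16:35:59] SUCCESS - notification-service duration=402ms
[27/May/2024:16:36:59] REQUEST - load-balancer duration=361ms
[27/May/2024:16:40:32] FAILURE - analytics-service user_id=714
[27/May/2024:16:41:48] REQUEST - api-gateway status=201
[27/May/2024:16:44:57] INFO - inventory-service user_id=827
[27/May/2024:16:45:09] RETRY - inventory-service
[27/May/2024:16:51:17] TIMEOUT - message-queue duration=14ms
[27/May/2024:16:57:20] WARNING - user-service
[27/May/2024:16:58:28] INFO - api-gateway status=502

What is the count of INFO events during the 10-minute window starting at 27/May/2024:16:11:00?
0

To count events in the time window:

1. Window boundaries: 27/May/2024:16:11:00 to 27/May/2024:16:21:00
2. Filter for INFO events within this window
3. Count matching events: 0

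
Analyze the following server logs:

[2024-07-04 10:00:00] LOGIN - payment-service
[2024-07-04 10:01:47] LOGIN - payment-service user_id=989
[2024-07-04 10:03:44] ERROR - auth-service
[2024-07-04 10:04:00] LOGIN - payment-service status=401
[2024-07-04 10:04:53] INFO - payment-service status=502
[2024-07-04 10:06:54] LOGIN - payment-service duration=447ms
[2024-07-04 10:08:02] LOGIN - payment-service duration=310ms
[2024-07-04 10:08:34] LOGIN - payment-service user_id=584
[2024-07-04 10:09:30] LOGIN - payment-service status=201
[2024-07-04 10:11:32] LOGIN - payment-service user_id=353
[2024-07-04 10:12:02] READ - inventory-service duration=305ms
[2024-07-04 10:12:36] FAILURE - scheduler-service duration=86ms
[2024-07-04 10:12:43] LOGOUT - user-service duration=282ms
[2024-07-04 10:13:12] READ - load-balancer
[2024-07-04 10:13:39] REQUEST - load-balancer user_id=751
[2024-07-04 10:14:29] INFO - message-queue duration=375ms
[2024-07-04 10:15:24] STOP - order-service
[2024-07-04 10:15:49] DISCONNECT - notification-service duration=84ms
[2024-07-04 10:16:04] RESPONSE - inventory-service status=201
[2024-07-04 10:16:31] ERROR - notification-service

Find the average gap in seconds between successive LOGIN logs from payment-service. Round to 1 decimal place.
98.9

To calculate average interval:

1. Find all LOGIN events for payment-service in order
2. Calculate time gaps between consecutive events
3. Compute mean of gaps: 692 / 7 = 98.9 seconds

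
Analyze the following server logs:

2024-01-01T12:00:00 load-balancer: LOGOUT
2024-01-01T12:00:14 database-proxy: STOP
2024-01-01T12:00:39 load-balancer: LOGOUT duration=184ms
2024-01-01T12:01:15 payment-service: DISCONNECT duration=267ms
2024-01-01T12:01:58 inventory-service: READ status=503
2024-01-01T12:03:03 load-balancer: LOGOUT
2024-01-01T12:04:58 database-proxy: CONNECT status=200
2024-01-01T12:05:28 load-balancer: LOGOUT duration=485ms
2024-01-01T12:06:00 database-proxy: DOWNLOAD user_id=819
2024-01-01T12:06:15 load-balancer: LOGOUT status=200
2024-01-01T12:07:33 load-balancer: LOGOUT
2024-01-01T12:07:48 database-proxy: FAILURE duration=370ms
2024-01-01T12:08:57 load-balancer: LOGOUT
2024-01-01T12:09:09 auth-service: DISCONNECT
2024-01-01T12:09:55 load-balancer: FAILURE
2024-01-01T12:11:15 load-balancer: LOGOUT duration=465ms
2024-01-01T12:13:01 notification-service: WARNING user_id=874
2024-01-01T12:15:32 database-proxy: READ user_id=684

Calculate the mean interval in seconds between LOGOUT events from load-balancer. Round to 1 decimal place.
96.4

To calculate average interval:

1. Find all LOGOUT events for load-balancer in order
2. Calculate time gaps between consecutive events
3. Compute mean of gaps: 675 / 7 = 96.4 seconds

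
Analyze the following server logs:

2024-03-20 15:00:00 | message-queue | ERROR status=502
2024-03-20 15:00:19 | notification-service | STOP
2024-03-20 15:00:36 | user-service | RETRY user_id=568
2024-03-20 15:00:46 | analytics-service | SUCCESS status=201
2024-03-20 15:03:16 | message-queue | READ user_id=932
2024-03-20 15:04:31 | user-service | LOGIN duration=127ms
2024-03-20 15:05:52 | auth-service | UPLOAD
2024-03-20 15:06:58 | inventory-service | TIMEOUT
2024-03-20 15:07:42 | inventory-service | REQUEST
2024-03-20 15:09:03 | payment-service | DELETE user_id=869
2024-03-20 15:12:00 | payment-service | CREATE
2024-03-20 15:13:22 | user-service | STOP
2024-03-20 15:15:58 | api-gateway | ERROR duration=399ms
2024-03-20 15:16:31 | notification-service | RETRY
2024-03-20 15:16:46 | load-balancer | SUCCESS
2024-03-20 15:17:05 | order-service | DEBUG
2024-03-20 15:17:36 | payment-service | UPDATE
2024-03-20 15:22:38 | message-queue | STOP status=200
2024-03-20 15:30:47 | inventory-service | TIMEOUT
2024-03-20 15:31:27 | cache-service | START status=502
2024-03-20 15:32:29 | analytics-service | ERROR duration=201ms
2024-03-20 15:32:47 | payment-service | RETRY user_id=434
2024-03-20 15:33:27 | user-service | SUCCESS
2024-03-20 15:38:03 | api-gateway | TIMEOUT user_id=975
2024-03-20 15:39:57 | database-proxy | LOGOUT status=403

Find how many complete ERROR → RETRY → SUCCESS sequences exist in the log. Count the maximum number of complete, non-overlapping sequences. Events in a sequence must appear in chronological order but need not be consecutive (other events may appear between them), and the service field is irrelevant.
3

To count sequences:

1. Look for pattern: ERROR → RETRY → SUCCESS
2. Greedily scan the log in chronological order, matching each sequence element in turn (ignoring service)
3. Each time the full pattern completes, increment the count and restart matching from the next event
4. Complete non-overlapping sequences found: 3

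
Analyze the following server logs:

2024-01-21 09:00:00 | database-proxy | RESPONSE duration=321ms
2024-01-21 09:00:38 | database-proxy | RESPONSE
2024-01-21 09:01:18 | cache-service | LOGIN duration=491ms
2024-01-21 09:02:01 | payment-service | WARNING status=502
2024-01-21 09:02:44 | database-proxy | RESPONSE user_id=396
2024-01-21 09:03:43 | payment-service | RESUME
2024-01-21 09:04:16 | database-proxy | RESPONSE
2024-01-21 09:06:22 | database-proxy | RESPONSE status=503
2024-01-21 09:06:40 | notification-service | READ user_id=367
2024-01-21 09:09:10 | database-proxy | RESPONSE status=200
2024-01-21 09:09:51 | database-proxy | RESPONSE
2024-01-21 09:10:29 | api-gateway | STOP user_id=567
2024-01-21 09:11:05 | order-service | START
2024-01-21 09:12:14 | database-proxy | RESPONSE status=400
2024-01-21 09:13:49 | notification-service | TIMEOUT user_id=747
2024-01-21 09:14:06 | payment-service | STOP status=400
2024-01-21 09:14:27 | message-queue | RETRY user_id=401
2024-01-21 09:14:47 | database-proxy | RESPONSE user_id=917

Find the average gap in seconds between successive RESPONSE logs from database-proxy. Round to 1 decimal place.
110.9

To calculate average interval:

1. Find all RESPONSE events for database-proxy in order
2. Calculate time gaps between consecutive events
3. Compute mean of gaps: 887 / 8 = 110.9 seconds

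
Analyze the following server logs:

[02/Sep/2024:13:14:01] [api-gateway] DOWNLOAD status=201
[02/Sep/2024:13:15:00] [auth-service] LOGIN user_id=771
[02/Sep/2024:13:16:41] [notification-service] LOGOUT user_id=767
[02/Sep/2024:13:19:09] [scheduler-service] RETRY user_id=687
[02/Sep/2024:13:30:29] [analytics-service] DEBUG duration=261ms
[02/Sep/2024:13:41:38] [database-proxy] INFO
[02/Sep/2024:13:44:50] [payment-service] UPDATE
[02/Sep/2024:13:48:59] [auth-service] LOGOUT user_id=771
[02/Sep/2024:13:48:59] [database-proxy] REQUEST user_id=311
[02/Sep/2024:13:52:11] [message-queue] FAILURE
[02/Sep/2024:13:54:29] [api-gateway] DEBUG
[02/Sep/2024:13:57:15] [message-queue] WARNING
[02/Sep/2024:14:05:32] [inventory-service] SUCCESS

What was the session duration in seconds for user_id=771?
2039

To calculate session duration:

1. Find LOGIN event for user_id=771: 02/Sep/2024:13:15:00
2. Find LOGOUT event for user_id=771: 02/Sep/2024:13:48:59
3. Session duration: 02/Sep/2024:13:48:59 - 02/Sep/2024:13:15:00 = 2039 seconds (33 minutes)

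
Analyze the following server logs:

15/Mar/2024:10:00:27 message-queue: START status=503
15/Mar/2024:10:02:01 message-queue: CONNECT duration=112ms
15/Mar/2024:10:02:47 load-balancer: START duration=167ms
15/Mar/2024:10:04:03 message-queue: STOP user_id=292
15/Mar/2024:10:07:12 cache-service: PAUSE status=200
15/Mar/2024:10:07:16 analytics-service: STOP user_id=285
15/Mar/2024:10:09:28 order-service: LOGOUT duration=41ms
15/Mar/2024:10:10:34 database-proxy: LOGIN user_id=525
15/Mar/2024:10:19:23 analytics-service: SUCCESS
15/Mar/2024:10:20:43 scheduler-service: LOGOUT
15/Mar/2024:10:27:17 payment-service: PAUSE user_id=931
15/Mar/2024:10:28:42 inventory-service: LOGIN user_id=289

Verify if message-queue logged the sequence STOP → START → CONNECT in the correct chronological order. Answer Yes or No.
No

To verify sequence order:

1. Find all events in sequence STOP → START → CONNECT for message-queue
2. Extract their timestamps
3. Check if timestamps are in ascending order
4. Result: No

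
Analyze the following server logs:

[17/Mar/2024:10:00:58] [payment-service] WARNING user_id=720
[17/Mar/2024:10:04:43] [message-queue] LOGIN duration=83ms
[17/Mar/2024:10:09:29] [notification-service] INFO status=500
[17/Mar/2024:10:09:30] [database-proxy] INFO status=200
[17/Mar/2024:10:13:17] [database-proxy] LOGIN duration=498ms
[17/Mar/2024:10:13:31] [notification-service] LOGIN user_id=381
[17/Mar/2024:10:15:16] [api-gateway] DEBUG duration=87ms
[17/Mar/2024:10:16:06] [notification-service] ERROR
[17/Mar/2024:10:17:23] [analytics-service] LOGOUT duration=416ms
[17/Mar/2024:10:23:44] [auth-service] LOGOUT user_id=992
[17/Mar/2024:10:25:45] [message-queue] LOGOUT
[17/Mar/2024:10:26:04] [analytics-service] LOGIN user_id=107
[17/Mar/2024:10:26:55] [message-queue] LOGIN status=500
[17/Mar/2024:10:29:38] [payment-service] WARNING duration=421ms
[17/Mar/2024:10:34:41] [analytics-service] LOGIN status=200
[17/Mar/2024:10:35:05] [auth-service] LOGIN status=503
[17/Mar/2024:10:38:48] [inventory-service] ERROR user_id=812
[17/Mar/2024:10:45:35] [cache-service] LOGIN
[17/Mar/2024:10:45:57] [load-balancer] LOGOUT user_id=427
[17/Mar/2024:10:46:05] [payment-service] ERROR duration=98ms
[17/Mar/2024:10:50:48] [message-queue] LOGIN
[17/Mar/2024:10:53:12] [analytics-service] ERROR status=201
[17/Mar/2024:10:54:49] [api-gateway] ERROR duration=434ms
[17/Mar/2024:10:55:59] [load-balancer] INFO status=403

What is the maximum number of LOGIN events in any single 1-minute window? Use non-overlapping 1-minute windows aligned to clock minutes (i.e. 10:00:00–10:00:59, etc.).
2

To find the burst window:

1. Divide the log period into non-overlapping 1-minute windows starting at 10:00
2. Count LOGIN events in each window
3. Find the window with maximum count
4. Maximum events in a window: 2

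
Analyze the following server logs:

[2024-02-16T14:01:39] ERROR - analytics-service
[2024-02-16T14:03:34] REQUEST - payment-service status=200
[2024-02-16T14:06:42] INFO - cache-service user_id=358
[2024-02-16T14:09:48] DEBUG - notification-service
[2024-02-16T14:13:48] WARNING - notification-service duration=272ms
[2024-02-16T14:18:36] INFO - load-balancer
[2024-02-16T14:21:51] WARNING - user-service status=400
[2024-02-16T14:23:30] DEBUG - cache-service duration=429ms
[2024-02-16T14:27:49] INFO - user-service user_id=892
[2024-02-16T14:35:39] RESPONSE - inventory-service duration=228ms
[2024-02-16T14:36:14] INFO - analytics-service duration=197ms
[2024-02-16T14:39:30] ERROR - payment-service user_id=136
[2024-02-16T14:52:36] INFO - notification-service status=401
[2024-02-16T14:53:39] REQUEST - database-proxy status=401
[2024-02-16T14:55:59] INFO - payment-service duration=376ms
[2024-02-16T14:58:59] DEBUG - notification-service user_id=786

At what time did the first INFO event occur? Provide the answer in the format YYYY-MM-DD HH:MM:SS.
2024-02-16 14:06:42

To find the first event:

1. Filter for all INFO events
2. Sort by timestamp
3. Select the first one
4. Timestamp: 2024-02-16 14:06:42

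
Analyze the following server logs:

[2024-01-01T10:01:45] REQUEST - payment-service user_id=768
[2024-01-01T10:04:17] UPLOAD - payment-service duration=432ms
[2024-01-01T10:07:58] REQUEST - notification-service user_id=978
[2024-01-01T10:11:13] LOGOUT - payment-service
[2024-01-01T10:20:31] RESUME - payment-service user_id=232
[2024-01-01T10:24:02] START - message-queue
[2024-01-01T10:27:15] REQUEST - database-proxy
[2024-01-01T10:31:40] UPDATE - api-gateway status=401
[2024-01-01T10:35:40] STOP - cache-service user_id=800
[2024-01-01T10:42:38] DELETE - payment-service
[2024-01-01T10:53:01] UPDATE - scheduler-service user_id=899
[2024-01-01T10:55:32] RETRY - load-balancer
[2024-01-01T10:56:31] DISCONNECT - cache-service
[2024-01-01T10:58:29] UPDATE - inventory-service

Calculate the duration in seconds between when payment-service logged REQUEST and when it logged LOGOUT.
568

To find the time between events:

1. Locate the first REQUEST event for payment-service: 2024-01-01T10:01:45
2. Locate the first LOGOUT event for payment-service: 2024-01-01T10:11:13
3. Calculate the difference: 2024-01-01T10:11:13 - 2024-01-01T10:01:45 = 568 seconds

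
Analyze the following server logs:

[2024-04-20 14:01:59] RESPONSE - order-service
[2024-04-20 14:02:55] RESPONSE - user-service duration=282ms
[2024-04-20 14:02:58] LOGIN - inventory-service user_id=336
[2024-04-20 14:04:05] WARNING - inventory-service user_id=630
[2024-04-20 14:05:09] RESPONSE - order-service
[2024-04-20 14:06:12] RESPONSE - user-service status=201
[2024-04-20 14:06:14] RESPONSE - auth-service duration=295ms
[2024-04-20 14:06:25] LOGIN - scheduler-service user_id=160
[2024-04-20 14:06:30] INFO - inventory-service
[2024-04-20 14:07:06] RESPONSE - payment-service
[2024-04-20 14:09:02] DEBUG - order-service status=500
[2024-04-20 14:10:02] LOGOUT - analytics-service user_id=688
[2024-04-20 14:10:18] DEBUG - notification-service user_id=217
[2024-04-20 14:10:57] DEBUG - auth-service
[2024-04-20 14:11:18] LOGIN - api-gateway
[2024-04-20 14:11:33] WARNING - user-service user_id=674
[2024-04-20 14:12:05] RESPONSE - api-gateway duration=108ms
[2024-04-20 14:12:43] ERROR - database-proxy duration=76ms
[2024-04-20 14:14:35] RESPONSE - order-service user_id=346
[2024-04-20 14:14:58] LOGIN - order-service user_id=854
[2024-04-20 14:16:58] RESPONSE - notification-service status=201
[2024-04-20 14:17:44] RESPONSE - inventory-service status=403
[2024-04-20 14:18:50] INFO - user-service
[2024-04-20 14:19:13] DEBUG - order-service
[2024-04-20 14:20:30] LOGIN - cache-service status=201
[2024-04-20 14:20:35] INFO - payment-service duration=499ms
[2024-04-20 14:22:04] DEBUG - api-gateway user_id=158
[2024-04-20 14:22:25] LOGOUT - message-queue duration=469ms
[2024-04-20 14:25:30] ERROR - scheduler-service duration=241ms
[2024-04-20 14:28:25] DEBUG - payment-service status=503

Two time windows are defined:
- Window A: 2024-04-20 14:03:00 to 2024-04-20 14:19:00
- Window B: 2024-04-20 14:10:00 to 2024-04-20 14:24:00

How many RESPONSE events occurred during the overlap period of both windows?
4

To find overlap events:

1. Window A: 2024-04-20 14:03:00 to 2024-04-20 14:19:00
2. Window B: 2024-04-20 14:10:00 to 2024-04-20 14:24:00
3. Overlap period: 2024-04-20 14:10:00 to 2024-04-20 14:19:00
4. Count RESPONSE events in overlap: 4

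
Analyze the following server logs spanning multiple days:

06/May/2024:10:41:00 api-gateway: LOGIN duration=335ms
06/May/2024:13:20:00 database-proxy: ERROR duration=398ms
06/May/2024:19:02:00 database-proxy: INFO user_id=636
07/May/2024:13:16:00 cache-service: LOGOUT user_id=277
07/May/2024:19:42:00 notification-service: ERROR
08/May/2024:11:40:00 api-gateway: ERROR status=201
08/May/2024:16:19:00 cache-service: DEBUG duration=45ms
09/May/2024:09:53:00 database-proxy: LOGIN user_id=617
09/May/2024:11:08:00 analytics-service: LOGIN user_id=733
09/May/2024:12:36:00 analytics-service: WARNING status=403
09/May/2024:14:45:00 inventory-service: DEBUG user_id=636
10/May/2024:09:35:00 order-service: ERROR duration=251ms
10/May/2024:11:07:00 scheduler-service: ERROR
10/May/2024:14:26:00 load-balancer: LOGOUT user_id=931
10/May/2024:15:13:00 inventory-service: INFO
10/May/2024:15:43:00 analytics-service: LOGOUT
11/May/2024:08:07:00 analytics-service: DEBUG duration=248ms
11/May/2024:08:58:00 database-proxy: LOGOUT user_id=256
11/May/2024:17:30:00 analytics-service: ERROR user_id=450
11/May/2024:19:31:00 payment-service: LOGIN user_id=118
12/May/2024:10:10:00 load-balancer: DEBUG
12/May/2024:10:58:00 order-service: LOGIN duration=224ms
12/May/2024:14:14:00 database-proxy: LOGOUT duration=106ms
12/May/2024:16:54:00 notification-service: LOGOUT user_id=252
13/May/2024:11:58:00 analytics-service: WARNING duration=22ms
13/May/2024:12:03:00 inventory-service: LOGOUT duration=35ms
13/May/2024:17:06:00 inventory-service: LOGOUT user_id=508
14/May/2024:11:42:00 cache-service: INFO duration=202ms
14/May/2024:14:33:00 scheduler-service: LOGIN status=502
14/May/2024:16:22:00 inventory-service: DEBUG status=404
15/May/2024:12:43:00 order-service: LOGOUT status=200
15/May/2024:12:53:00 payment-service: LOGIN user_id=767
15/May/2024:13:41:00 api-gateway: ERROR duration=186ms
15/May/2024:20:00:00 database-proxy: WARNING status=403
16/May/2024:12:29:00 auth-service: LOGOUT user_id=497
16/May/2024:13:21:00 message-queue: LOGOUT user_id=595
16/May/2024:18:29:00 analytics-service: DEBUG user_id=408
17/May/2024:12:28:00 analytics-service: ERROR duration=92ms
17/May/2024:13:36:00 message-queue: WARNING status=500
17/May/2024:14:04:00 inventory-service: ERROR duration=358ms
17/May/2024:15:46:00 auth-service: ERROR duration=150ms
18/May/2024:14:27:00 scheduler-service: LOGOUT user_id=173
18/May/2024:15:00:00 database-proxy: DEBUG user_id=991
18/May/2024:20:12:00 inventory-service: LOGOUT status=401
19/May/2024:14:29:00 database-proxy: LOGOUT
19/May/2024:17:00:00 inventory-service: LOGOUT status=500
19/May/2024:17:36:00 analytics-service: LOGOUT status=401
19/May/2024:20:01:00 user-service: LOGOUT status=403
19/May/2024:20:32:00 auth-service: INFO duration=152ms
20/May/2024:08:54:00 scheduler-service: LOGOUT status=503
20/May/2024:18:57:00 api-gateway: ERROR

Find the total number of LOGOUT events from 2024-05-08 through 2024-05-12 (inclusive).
5

To filter by date range:

1. Date range: 2024-05-08 through 2024-05-12, both dates inclusive
2. Filter for LOGOUT events whose date falls in this range
3. Count matching events: 5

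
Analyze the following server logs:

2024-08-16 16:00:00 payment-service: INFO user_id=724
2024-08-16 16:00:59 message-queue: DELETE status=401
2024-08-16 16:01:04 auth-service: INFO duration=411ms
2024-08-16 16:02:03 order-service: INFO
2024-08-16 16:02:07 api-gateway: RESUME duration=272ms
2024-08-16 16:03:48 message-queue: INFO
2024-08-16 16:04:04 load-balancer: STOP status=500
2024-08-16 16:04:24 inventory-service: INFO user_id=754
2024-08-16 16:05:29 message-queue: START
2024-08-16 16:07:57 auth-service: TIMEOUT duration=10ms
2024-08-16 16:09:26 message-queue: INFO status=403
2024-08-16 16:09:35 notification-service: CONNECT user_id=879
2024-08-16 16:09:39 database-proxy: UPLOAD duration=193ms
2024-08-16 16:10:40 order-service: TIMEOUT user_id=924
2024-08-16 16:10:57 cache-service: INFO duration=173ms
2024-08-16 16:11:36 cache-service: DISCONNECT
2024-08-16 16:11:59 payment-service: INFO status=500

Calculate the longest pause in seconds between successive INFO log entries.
302

To find the longest gap:

1. Extract all INFO events in chronological order
2. Calculate time differences between consecutive events
3. Find the maximum difference
4. Longest gap: 302 seconds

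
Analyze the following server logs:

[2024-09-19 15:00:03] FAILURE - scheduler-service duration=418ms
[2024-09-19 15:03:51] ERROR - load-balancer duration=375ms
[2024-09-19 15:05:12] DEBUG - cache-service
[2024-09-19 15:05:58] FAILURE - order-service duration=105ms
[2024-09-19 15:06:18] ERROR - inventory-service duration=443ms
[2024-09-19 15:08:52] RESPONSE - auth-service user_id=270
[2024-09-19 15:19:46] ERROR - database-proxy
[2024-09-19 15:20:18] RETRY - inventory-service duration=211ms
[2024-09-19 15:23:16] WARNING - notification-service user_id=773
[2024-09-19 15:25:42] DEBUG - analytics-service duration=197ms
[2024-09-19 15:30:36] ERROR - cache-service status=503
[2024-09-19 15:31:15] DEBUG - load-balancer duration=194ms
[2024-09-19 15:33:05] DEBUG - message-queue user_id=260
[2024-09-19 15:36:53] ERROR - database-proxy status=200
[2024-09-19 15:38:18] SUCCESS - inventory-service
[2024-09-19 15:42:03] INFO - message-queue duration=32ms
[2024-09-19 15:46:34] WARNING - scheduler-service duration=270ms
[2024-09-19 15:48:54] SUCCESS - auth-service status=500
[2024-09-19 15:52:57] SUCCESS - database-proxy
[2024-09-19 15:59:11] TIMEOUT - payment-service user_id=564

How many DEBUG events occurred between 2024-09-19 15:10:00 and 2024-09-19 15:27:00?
1

To count events in the time window:

1. Window boundaries: 2024-09-19 15:10:00 to 2024-09-19 15:27:00
2. Filter for DEBUG events within this window
3. Count matching events: 1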